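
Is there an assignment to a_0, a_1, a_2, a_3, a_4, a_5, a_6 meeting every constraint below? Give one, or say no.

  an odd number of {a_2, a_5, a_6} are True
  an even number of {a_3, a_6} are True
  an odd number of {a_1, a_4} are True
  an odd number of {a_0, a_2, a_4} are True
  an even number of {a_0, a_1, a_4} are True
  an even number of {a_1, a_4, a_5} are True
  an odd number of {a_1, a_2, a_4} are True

a_0: True, a_1: True, a_2: False, a_3: False, a_4: False, a_5: True, a_6: False

{a_2, a_5, a_6}: 1 true → odd ✓
{a_3, a_6}: 0 true → even ✓
{a_1, a_4}: 1 true → odd ✓
{a_0, a_2, a_4}: 1 true → odd ✓
{a_0, a_1, a_4}: 2 true → even ✓
{a_1, a_4, a_5}: 2 true → even ✓
{a_1, a_2, a_4}: 1 true → odd ✓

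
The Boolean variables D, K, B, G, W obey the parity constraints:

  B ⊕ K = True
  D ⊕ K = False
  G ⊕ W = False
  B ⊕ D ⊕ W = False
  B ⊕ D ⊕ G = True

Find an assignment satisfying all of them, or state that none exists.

Adding constraints 3, 4, 5 mod 2: every variable appears an even number of times on the left, so the left side is 0.
But the right sides sum to 1 (mod 2). 0 ≠ 1 — the system is inconsistent.

Unsatisfiable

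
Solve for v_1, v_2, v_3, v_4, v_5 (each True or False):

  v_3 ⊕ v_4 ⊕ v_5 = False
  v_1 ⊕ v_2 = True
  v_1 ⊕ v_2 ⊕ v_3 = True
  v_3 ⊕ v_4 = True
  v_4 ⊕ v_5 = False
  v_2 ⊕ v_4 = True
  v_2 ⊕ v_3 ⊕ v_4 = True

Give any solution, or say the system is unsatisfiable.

v_1 = True; v_2 = False; v_3 = False; v_4 = True; v_5 = True

v_3 ⊕ v_4 ⊕ v_5 = F ⊕ T ⊕ T = False ✓
v_1 ⊕ v_2 = T ⊕ F = True ✓
v_1 ⊕ v_2 ⊕ v_3 = T ⊕ F ⊕ F = True ✓
v_3 ⊕ v_4 = F ⊕ T = True ✓
v_4 ⊕ v_5 = T ⊕ T = False ✓
v_2 ⊕ v_4 = F ⊕ T = True ✓
v_2 ⊕ v_3 ⊕ v_4 = F ⊕ F ⊕ T = True ✓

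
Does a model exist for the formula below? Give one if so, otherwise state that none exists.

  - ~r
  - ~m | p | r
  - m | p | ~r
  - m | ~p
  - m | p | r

Unit clause (~r) forces r = False.
Try p = False:
  (~m | p | r) forces m = False.
  clause (m | p | r) is falsified — backtrack.
So p = True.
  then (m | ~p) forces m = True.
Check each clause:
  (~r): ~r holds.
  (~m | p | r): p holds.
  (m | p | ~r): m holds.
  (m | ~p): m holds.
  (m | p | r): m holds.
All clauses satisfied.

p: True, m: True, r: False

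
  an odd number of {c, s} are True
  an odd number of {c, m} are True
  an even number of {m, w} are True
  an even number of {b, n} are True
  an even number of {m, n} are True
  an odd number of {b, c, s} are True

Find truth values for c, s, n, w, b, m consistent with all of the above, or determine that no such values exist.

c = True, s = False, n = False, w = False, b = False, m = False

{c, s}: 1 true → odd ✓
{c, m}: 1 true → odd ✓
{m, w}: 0 true → even ✓
{b, n}: 0 true → even ✓
{m, n}: 0 true → even ✓
{b, c, s}: 1 true → odd ✓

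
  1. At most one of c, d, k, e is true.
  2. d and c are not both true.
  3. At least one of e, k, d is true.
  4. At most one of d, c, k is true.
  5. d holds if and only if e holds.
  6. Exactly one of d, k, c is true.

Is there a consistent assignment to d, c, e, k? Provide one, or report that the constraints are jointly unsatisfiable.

d = False, c = False, e = False, k = True

  (1) {c, d, k, e}: 1 true — at most one ✓
  (2) d=F, c=F — not both ✓
  (3) {e, k, d}: 1 true — at least one ✓
  (4) {d, c, k}: 1 true — at most one ✓
  (5) d=F, e=F — same ✓
  (6) {d, k, c}: 1 true — exactly one ✓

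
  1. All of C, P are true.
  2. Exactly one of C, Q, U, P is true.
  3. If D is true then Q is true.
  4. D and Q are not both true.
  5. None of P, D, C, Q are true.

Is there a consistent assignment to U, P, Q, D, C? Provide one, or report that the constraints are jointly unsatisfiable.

No satisfying assignment exists.

Case P = True:
  Constraint (5) is violated (P=T) — contradiction.
Case P = False:
  Constraint (1) is violated (P=F) — contradiction.
Both cases fail — unsatisfiable.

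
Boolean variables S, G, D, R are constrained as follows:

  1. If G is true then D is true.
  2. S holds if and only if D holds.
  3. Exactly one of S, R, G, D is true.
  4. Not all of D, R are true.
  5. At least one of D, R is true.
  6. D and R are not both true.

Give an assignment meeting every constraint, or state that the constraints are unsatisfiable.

S = False; G = False; D = False; R = True

  (1) G=F ⇒ D: vacuous ✓
  (2) S=F, D=F — same ✓
  (3) {S, R, G, D}: 1 true — exactly one ✓
  (4) {D, R}: 1/2 true — not all ✓
  (5) {D, R}: 1 true — at least one ✓
  (6) D=F, R=T — not both ✓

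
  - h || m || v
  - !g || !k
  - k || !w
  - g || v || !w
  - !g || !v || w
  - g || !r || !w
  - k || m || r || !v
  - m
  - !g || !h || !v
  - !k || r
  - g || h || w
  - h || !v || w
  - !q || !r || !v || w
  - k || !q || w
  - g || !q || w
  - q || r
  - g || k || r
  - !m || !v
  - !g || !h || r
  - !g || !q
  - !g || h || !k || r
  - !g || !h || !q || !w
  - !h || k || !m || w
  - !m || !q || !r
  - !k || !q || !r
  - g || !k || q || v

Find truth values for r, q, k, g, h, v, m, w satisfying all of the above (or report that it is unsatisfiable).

Unit clause (m) forces m = True.
In (!m || !v) only !v is left, so v = False.
Try r = False:
  (!k || r) forces k = False.
  (k || !w) forces w = False.
  (k || !q || w) forces q = False.
  clause (q || r) is falsified — backtrack.
So r = True.
  then (!m || !q || !r) forces q = False.
Try k = True:
  (!g || !k) forces g = False.
  clause (g || !k || q || v) is falsified — backtrack.
So k = False.
  then (k || !w) forces w = False.
  then (!h || k || !m || w) forces h = False.
  then (g || h || w) forces g = True.
All clauses satisfied.

r=T, q=F, k=F, g=T, h=F, v=F, m=T, w=F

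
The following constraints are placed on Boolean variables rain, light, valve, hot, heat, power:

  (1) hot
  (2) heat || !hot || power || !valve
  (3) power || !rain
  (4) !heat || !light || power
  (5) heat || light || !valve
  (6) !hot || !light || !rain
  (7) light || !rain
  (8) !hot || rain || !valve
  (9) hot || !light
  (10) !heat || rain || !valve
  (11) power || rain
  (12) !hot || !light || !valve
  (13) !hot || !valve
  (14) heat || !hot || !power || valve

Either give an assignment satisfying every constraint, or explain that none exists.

rain=F, light=F, valve=F, hot=T, heat=T, power=T

Unit clause (hot) forces hot = True.
In (!hot || !valve) only !valve is left, so valve = False.
Try rain = True:
  (power || !rain) forces power = True.
  (!hot || !light || !rain) forces light = False.
  clause (light || !rain) is falsified — backtrack.
So rain = False.
  then (power || rain) forces power = True.
  then (heat || !hot || !power || valve) forces heat = True.
Set light = False.
All clauses satisfied.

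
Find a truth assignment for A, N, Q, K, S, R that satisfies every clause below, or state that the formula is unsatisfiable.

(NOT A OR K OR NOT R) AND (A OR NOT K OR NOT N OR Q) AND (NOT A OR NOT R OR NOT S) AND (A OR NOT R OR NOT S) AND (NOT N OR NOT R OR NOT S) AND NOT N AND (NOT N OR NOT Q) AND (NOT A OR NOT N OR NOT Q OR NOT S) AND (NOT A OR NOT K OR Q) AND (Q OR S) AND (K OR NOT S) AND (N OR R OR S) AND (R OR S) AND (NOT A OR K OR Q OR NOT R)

Unit clause (NOT N) forces N = False.
Set A = True.
Try Q = False:
  (NOT A OR NOT K OR Q) forces K = False.
  (NOT A OR K OR NOT R) forces R = False.
  (Q OR S) forces S = True.
  clause (K OR NOT S) is falsified — backtrack.
So Q = True.
Set K = True.
Set S = True.
  then (NOT A OR NOT R OR NOT S) forces R = False.
All clauses satisfied.

A = True, N = False, Q = True, K = True, S = True, R = False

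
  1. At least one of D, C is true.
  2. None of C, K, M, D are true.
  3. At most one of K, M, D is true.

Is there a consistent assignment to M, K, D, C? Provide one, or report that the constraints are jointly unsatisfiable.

Unsatisfiable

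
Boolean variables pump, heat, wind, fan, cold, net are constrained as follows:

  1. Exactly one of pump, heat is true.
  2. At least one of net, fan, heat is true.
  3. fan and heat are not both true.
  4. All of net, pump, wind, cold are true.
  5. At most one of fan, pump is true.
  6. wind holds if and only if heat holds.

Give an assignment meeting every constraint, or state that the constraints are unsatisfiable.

Unsatisfiable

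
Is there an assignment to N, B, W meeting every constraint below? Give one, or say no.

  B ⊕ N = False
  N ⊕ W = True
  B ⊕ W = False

No satisfying assignment exists.

Adding constraints 1, 2, 3 mod 2: every variable appears an even number of times on the left, so the left side is 0.
But the right sides sum to 1 (mod 2). 0 ≠ 1 — the system is inconsistent.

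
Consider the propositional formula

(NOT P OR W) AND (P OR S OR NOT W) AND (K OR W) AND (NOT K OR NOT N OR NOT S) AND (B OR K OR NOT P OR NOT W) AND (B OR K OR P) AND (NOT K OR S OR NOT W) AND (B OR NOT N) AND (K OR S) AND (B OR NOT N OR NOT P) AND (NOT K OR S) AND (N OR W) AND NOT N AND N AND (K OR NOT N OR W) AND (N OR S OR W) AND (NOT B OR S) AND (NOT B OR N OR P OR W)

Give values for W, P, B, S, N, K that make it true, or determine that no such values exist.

Unsatisfiable

Case N = True:
  Clause (NOT N) is falsified — contradiction.
Case N = False:
  Clause (N) is falsified — contradiction.
Both cases fail, so the formula is unsatisfiable.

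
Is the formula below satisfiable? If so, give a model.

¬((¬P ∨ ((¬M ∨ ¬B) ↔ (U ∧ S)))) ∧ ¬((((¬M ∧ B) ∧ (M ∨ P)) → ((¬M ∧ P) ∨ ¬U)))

No satisfying assignment exists.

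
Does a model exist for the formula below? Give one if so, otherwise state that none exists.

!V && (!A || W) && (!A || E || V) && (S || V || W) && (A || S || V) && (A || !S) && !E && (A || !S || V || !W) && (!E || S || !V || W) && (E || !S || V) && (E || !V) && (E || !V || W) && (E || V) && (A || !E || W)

No satisfying assignment exists.

Case V = True:
  Clause (!V) is falsified — contradiction.
Case V = False:
  (!E) forces E = False.
  Clause (E || V) is falsified — contradiction.
Both cases fail, so the formula is unsatisfiable.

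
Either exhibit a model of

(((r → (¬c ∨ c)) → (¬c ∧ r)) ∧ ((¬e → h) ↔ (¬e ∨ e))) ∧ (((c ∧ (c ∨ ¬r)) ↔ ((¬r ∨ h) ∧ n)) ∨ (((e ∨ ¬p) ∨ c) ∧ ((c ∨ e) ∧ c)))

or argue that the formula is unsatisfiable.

p = False; c = False; h = False; r = True; n = False; e = True

  ((r → (¬c ∨ c)) → (¬c ∧ r)) ∧ ((¬e → h) ↔ (¬e ∨ e)) = True
    (r → (¬c ∨ c)) → (¬c ∧ r) = True
      r → (¬c ∨ c) = True
        ¬c ∨ c = True
          ¬c = True
      ¬c ∧ r = True
        ¬c = True
    (¬e → h) ↔ (¬e ∨ e) = True
      ¬e → h = True
        ¬e = False
      ¬e ∨ e = True
        ¬e = False
  ((c ∧ (c ∨ ¬r)) ↔ ((¬r ∨ h) ∧ n)) ∨ (((e ∨ ¬p) ∨ c) ∧ ((c ∨ e) ∧ c)) = True
    (c ∧ (c ∨ ¬r)) ↔ ((¬r ∨ h) ∧ n) = True
      c ∧ (c ∨ ¬r) = False
        c ∨ ¬r = False
          ¬r = False
      (¬r ∨ h) ∧ n = False
        ¬r ∨ h = False
          ¬r = False
    ((e ∨ ¬p) ∨ c) ∧ ((c ∨ e) ∧ c) = False
      (e ∨ ¬p) ∨ c = True
        e ∨ ¬p = True
          ¬p = True
      (c ∨ e) ∧ c = False
        c ∨ e = True
Both conjuncts True, so the formula holds.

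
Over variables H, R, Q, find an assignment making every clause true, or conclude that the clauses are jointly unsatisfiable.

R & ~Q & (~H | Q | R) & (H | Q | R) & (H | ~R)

Unit clause (R) forces R = True.
Unit clause (~Q) forces Q = False.
In (H | ~R) only H is left, so H = True.
Check each clause:
  (R): R holds.
  (~Q): ~Q holds.
  (~H | Q | R): R holds.
  (H | Q | R): H holds.
  (H | ~R): H holds.
All clauses satisfied.

H=T; R=T; Q=F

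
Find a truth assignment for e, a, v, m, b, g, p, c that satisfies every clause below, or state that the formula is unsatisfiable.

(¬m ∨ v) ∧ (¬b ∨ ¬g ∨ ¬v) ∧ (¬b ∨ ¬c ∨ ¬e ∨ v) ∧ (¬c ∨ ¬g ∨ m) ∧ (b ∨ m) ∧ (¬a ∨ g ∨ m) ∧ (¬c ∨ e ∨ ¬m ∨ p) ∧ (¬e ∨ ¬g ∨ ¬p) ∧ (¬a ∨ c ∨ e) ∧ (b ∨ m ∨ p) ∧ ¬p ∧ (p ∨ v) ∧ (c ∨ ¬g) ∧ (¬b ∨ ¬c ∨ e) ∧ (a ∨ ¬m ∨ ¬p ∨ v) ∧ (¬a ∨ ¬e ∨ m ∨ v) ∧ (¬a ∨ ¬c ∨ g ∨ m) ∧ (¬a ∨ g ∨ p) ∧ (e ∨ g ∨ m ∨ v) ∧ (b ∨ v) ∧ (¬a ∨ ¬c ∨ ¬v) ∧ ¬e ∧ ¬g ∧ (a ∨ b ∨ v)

e = False; a = False; v = True; m = True; b = False; g = False; p = False; c = False

Unit clause (¬p) forces p = False.
In (p ∨ v) only v is left, so v = True.
Unit clause (¬e) forces e = False.
Unit clause (¬g) forces g = False.
In (¬a ∨ g ∨ p) only ¬a is left, so a = False.
Set m = True.
  then (¬c ∨ e ∨ ¬m ∨ p) forces c = False.
Set b = False.
All clauses satisfied.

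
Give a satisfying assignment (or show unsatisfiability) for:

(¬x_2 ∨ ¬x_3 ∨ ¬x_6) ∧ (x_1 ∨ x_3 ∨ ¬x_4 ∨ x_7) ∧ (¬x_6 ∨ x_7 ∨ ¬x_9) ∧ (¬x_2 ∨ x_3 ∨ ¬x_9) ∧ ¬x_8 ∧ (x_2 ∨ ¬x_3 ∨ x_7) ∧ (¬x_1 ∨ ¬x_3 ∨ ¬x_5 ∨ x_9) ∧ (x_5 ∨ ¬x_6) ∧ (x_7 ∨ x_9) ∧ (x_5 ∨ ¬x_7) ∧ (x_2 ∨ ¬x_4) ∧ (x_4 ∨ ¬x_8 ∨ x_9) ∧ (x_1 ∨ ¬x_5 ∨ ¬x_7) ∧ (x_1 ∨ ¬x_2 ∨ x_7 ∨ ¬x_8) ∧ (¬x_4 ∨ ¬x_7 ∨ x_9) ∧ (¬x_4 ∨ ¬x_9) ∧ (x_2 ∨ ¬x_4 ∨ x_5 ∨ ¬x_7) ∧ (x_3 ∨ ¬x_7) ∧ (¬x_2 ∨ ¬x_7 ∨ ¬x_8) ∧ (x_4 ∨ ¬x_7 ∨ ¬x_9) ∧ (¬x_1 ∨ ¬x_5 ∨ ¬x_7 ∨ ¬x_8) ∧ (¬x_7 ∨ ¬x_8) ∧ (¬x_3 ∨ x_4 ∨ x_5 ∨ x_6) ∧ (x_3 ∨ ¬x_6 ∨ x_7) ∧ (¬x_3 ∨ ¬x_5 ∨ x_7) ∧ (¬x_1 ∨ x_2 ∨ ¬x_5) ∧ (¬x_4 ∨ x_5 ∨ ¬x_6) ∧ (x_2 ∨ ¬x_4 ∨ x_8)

x_1 = True, x_2 = False, x_3 = False, x_4 = False, x_5 = False, x_6 = False, x_7 = False, x_8 = False, x_9 = True

Unit clause (¬x_8) forces x_8 = False.
Set x_1 = True.
Set x_2 = False.
  then (x_2 ∨ ¬x_4) forces x_4 = False.
  then (¬x_1 ∨ x_2 ∨ ¬x_5) forces x_5 = False.
  then (x_5 ∨ ¬x_6) forces x_6 = False.
  then (x_5 ∨ ¬x_7) forces x_7 = False.
  then (¬x_3 ∨ x_4 ∨ x_5 ∨ x_6) forces x_3 = False.
  then (x_7 ∨ x_9) forces x_9 = True.
All clauses satisfied.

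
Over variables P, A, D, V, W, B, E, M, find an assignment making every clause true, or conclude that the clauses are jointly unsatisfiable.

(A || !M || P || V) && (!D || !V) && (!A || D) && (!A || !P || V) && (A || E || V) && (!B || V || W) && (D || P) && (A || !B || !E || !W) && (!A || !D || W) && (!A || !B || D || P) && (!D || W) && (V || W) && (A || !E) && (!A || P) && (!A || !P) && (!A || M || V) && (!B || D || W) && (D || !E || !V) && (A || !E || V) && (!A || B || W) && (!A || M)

P = True, A = False, D = False, V = True, W = True, B = False, E = False, M = True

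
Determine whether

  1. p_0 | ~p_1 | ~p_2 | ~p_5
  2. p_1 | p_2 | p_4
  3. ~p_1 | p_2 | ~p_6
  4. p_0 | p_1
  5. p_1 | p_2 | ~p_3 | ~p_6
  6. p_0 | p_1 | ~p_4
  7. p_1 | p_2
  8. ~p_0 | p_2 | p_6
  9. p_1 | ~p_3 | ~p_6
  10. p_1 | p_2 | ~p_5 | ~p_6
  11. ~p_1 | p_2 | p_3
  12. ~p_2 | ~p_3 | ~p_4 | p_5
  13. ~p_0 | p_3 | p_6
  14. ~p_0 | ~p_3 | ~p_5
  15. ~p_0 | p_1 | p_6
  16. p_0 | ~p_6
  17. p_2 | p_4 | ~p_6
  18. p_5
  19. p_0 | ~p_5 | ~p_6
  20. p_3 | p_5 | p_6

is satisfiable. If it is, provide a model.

p_0 = True; p_1 = True; p_2 = True; p_3 = False; p_4 = True; p_5 = True; p_6 = True

Unit clause (p_5) forces p_5 = True.
Set p_0 = True.
  then (~p_0 | ~p_3 | ~p_5) forces p_3 = False.
  then (~p_0 | p_3 | p_6) forces p_6 = True.
Set p_1 = True.
  then (~p_1 | p_2 | ~p_6) forces p_2 = True.
Set p_4 = True.
All clauses satisfied.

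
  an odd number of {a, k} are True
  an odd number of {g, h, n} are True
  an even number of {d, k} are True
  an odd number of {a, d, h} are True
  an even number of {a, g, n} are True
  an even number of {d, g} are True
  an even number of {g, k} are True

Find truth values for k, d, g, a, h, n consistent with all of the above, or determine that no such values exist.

k = False, d = False, g = False, a = True, h = False, n = True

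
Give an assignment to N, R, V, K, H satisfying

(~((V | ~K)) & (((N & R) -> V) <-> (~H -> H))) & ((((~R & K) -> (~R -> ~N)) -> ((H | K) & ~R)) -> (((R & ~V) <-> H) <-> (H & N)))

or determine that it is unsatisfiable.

N=F, R=T, V=F, K=T, H=T

  ~((V | ~K)) & (((N & R) -> V) <-> (~H -> H)) = True
    ~((V | ~K)) = True
      V | ~K = False
        ~K = False
    ((N & R) -> V) <-> (~H -> H) = True
      (N & R) -> V = True
        N & R = False
      ~H -> H = True
        ~H = False
  (((~R & K) -> (~R -> ~N)) -> ((H | K) & ~R)) -> (((R & ~V) <-> H) <-> (H & N)) = True
    ((~R & K) -> (~R -> ~N)) -> ((H | K) & ~R) = False
      (~R & K) -> (~R -> ~N) = True
        ~R & K = False
          ~R = False
        ~R -> ~N = True
          ~R = False
          ~N = True
      (H | K) & ~R = False
        H | K = True
        ~R = False
    ((R & ~V) <-> H) <-> (H & N) = False
      (R & ~V) <-> H = True
        R & ~V = True
          ~V = True
      H & N = False
Both conjuncts True, so the formula holds.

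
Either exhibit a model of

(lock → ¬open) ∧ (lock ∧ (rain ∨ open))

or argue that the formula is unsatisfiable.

rain = True, open = False, lock = True

  lock → ¬open = True
    ¬open = True
  lock ∧ (rain ∨ open) = True
    rain ∨ open = True
Both conjuncts True, so the formula holds.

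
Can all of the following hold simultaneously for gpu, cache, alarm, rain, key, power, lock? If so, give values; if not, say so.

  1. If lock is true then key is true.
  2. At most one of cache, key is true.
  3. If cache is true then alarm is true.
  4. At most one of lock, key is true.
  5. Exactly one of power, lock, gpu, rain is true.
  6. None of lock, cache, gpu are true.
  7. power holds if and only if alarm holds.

gpu = False; cache = False; alarm = True; rain = False; key = True; power = True; lock = False

  (1) lock=F ⇒ key: vacuous ✓
  (2) {cache, key}: 1 true — at most one ✓
  (3) cache=F ⇒ alarm: vacuous ✓
  (4) {lock, key}: 1 true — at most one ✓
  (5) {power, lock, gpu, rain}: 1 true — exactly one ✓
  (6) {lock, cache, gpu}: 0 true — none ✓
  (7) power=T, alarm=T — same ✓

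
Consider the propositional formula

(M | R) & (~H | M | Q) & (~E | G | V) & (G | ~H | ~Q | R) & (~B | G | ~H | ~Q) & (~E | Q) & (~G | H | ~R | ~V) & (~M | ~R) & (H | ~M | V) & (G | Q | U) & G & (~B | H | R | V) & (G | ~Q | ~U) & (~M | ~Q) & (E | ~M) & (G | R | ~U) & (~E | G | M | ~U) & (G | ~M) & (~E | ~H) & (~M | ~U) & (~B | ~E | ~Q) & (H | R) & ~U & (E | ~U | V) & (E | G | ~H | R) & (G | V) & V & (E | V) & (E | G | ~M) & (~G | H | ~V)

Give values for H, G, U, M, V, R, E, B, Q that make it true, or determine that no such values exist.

Unit clause (G) forces G = True.
Unit clause (~U) forces U = False.
Unit clause (V) forces V = True.
In (~G | H | ~V) only H is left, so H = True.
In (~E | ~H) only ~E is left, so E = False.
In (E | ~M) only ~M is left, so M = False.
In (M | R) only R is left, so R = True.
In (~H | M | Q) only Q is left, so Q = True.
Set B = False.
All clauses satisfied.

H: True; G: True; U: False; M: False; V: True; R: True; E: False; B: False; Q: True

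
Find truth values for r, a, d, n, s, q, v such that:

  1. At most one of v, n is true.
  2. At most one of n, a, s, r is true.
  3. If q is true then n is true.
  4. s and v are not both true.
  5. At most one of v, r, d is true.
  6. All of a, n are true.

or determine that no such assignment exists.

No satisfying assignment exists.

Case a = True:
  (2) with a=T forces n = False.
  Constraint (6) is violated (n=F) — contradiction.
Case a = False:
  Constraint (6) is violated (a=F) — contradiction.
Both cases fail — unsatisfiable.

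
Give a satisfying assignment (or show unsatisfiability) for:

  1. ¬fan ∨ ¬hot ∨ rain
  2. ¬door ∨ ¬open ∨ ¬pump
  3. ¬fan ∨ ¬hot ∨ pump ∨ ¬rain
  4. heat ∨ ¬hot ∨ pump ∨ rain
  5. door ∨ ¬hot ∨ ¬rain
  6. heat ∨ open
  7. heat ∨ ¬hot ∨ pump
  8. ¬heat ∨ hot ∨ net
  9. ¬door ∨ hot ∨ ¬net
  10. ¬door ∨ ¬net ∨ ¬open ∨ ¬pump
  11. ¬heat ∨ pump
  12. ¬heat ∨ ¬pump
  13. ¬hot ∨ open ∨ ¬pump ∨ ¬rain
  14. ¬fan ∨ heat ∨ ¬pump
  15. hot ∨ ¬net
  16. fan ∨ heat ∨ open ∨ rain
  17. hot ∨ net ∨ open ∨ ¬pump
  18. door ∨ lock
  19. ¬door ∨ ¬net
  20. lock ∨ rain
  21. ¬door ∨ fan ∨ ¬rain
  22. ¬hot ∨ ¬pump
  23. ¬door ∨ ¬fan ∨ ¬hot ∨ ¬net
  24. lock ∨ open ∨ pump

Set rain = True.
Set door = True.
  then (¬door ∨ ¬net) forces net = False.
  then (¬door ∨ fan ∨ ¬rain) forces fan = True.
Set heat = False.
  then (heat ∨ open) forces open = True.
  then (¬fan ∨ heat ∨ ¬pump) forces pump = False.
  then (¬fan ∨ ¬hot ∨ pump ∨ ¬rain) forces hot = False.
Set lock = False.
All clauses satisfied.

rain = True; door = True; heat = False; net = False; hot = False; fan = True; pump = False; open = True; lock = False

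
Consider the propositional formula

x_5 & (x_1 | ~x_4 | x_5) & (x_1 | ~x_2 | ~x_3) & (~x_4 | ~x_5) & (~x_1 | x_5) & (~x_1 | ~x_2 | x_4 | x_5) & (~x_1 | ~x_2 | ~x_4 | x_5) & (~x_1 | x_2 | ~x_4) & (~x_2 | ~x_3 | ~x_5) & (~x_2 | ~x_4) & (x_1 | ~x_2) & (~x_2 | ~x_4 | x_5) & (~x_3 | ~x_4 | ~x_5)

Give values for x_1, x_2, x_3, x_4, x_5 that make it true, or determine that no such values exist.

Unit clause (x_5) forces x_5 = True.
In (~x_4 | ~x_5) only ~x_4 is left, so x_4 = False.
Set x_1 = True.
Set x_2 = False.
Set x_3 = True.
All clauses satisfied.

x_1=T; x_2=F; x_3=T; x_4=F; x_5=T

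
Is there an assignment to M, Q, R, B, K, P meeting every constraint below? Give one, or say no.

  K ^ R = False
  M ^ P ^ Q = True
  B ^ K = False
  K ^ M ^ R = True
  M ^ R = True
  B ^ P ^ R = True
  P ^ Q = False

M: True; Q: True; R: False; B: False; K: False; P: True

K ^ R = F ^ F = False ✓
M ^ P ^ Q = T ^ T ^ T = True ✓
B ^ K = F ^ F = False ✓
K ^ M ^ R = F ^ T ^ F = True ✓
M ^ R = T ^ F = True ✓
B ^ P ^ R = F ^ T ^ F = True ✓
P ^ Q = T ^ T = False ✓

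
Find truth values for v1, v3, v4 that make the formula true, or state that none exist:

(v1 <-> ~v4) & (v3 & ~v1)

v1=F; v3=T; v4=T

  v1 <-> ~v4 = True
    ~v4 = False
  v3 & ~v1 = True
    ~v1 = True
Both conjuncts True, so the formula holds.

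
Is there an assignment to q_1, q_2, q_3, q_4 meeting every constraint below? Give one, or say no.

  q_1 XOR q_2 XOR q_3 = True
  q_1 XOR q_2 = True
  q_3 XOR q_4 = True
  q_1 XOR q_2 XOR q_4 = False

q_1 = False, q_2 = True, q_3 = False, q_4 = True

q_1 XOR q_2 XOR q_3 = F XOR T XOR F = True ✓
q_1 XOR q_2 = F XOR T = True ✓
q_3 XOR q_4 = F XOR T = True ✓
q_1 XOR q_2 XOR q_4 = F XOR T XOR T = False ✓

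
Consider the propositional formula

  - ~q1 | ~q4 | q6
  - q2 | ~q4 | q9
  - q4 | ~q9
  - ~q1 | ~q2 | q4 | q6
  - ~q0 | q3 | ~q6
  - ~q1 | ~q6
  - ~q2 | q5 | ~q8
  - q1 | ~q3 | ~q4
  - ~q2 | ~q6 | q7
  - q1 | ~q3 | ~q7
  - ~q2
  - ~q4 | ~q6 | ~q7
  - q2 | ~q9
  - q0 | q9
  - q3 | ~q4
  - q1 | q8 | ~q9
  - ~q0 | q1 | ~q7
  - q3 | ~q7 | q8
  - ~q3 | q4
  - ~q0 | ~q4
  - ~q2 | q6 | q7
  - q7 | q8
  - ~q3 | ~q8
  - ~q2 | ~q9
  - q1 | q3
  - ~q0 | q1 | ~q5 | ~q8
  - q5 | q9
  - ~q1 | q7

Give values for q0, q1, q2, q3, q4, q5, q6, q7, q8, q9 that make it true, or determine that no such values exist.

Unit clause (~q2) forces q2 = False.
In (q2 | ~q9) only ~q9 is left, so q9 = False.
In (q0 | q9) only q0 is left, so q0 = True.
In (~q0 | ~q4) only ~q4 is left, so q4 = False.
In (q5 | q9) only q5 is left, so q5 = True.
In (~q3 | q4) only ~q3 is left, so q3 = False.
In (q1 | q3) only q1 is left, so q1 = True.
In (~q1 | q7) only q7 is left, so q7 = True.
In (~q0 | q3 | ~q6) only ~q6 is left, so q6 = False.
In (q3 | ~q7 | q8) only q8 is left, so q8 = True.
All clauses satisfied.

q0=T, q1=T, q2=F, q3=F, q4=F, q5=T, q6=F, q7=T, q8=T, q9=F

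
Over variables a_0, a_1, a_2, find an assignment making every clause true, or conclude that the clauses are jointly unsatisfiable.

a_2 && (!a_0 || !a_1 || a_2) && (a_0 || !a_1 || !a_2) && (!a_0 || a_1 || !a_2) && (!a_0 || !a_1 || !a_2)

a_0=F; a_1=F; a_2=T

Unit clause (a_2) forces a_2 = True.
Try a_0 = True:
  (!a_0 || a_1 || !a_2) forces a_1 = True.
  clause (!a_0 || !a_1 || !a_2) is falsified — backtrack.
So a_0 = False.
  then (a_0 || !a_1 || !a_2) forces a_1 = False.
All clauses satisfied.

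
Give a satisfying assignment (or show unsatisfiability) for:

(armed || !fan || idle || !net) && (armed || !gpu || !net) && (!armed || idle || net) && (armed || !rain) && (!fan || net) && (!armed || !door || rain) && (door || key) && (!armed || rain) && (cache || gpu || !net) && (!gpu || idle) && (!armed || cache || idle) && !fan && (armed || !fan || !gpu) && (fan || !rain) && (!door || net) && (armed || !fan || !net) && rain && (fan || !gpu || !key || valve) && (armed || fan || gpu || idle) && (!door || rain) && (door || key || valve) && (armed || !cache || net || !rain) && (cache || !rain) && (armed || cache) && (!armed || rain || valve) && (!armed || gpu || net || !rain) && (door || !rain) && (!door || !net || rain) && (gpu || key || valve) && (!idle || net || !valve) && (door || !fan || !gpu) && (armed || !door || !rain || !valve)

Case fan = True:
  Clause (!fan) is falsified — contradiction.
Case fan = False:
  (fan || !rain) forces rain = False.
  Clause (rain) is falsified — contradiction.
Both cases fail, so the formula is unsatisfiable.

UNSATISFIABLE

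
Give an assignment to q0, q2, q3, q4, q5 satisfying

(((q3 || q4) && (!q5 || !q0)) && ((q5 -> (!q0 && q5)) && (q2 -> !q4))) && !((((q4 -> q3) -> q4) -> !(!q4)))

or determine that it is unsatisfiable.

The conjunct !((((q4 -> q3) -> q4) -> !(!q4))) is unsatisfiable on its own:
  q3=F, q4=F: evaluates to False.
  q3=F, q4=T: evaluates to False.
  q3=T, q4=F: evaluates to False.
  q3=T, q4=T: evaluates to False.
So the whole conjunction is unsatisfiable.

No satisfying assignment exists.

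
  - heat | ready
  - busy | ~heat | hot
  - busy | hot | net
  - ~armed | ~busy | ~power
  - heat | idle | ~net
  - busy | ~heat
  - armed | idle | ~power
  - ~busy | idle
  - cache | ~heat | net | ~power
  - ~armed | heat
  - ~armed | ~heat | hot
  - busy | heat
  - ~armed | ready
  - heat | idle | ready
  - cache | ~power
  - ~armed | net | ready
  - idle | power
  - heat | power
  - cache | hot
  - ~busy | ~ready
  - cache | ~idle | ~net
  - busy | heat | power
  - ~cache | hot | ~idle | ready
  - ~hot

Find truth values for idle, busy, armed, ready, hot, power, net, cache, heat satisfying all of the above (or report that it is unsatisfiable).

Case idle = True:
  (~hot) forces hot = False.
  (cache | hot) forces cache = True.
  (~cache | hot | ~idle | ready) forces ready = True.
  (~busy | ~ready) forces busy = False.
  (busy | ~heat | hot) forces heat = False.
  Clause (busy | heat) is falsified — contradiction.
Case idle = False:
  (~busy | idle) forces busy = False.
  (busy | ~heat) forces heat = False.
  Clause (busy | heat) is falsified — contradiction.
Both cases fail, so the formula is unsatisfiable.

UNSATISFIABLE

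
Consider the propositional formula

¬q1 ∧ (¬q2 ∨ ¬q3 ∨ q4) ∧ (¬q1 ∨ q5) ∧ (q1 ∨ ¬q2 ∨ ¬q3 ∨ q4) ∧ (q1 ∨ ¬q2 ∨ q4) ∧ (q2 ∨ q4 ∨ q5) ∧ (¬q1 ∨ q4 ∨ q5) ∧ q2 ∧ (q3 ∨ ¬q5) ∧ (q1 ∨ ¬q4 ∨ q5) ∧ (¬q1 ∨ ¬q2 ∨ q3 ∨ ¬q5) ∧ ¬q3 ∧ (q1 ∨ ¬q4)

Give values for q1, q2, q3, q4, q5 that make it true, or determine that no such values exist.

Case q1 = True:
  Clause (¬q1) is falsified — contradiction.
Case q1 = False:
  (q2) forces q2 = True.
  (q1 ∨ ¬q2 ∨ q4) forces q4 = True.
  Clause (q1 ∨ ¬q4) is falsified — contradiction.
Both cases fail, so the formula is unsatisfiable.

The formula is unsatisfiable.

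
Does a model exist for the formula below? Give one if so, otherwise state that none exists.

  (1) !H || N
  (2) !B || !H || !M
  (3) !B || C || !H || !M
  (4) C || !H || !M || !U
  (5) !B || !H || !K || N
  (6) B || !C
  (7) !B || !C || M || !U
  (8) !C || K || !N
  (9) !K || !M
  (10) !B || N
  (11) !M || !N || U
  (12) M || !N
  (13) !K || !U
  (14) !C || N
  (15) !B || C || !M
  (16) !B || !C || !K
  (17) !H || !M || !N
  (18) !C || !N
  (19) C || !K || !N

N = True, B = False, U = True, K = False, M = True, H = False, C = False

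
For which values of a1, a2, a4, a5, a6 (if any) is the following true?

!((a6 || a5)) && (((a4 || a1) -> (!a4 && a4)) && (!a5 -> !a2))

a1=F; a2=F; a4=F; a5=F; a6=F

  !((a6 || a5)) = True
    a6 || a5 = False
  ((a4 || a1) -> (!a4 && a4)) && (!a5 -> !a2) = True
    (a4 || a1) -> (!a4 && a4) = True
      a4 || a1 = False
      !a4 && a4 = False
        !a4 = True
    !a5 -> !a2 = True
      !a5 = True
      !a2 = True
Both conjuncts True, so the formula holds.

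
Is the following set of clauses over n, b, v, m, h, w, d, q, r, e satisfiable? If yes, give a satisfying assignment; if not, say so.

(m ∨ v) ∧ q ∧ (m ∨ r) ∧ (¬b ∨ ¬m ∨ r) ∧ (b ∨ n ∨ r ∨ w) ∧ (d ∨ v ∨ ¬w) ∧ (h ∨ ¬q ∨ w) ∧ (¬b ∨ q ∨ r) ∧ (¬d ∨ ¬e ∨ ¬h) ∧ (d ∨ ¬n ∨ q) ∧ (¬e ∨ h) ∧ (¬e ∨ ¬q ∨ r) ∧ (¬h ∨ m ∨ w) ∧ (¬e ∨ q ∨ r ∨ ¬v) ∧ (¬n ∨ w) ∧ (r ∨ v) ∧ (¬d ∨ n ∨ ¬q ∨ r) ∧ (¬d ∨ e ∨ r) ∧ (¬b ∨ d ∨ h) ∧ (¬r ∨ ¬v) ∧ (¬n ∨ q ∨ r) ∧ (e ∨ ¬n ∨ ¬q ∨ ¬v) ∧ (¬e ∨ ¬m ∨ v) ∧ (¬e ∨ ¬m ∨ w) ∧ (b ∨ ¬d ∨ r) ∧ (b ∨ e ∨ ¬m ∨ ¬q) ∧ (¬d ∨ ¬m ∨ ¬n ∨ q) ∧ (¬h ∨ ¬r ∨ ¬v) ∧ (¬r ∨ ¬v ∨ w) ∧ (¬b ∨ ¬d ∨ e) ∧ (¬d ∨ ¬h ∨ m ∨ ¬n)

n: False, b: True, v: False, m: True, h: True, w: False, d: False, q: True, r: True, e: False

Unit clause (q) forces q = True.
Set n = False.
Set b = True.
Try v = True:
  (¬r ∨ ¬v) forces r = False.
  (m ∨ r) forces m = True.
  clause (¬b ∨ ¬m ∨ r) is falsified — backtrack.
So v = False.
  then (m ∨ v) forces m = True.
  then (¬b ∨ ¬m ∨ r) forces r = True.
  then (¬e ∨ ¬m ∨ v) forces e = False.
  then (¬b ∨ ¬d ∨ e) forces d = False.
  then (d ∨ v ∨ ¬w) forces w = False.
  then (h ∨ ¬q ∨ w) forces h = True.
All clauses satisfied.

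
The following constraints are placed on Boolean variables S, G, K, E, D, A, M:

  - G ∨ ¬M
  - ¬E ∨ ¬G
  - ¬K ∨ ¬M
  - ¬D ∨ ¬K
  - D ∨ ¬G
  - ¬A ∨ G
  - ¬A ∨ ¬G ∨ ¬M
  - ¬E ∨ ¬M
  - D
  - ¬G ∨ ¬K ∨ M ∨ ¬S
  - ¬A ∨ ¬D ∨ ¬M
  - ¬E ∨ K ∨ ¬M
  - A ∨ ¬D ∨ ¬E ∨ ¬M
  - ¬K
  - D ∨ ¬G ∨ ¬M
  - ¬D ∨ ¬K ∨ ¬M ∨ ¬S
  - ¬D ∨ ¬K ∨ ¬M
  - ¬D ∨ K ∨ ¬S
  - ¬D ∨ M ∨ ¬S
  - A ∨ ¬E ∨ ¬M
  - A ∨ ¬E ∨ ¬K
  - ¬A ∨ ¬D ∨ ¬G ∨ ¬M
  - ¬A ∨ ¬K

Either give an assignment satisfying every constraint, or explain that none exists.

S = False, G = True, K = False, E = False, D = True, A = False, M = False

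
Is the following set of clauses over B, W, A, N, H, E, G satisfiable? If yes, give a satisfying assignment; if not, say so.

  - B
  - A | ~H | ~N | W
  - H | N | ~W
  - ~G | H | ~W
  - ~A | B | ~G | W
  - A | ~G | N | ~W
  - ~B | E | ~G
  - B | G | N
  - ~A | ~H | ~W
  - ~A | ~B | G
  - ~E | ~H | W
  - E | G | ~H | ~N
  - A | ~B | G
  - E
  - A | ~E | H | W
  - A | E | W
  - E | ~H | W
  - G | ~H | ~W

B = True; W = False; A = True; N = False; H = False; E = True; G = True

Unit clause (B) forces B = True.
Unit clause (E) forces E = True.
Set W = False.
  then (~E | ~H | W) forces H = False.
  then (A | ~E | H | W) forces A = True.
  then (~A | ~B | G) forces G = True.
Set N = False.
All clauses satisfied.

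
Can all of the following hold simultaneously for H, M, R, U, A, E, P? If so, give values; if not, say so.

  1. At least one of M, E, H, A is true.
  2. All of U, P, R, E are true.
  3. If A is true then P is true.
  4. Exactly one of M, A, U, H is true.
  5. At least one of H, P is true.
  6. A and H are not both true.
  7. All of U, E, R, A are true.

The formula is unsatisfiable.

Case A = True:
  (2) forces U = True.
  Constraint (4) is violated (A=T, U=T) — contradiction.
Case A = False:
  Constraint (7) is violated (A=F) — contradiction.
Both cases fail — unsatisfiable.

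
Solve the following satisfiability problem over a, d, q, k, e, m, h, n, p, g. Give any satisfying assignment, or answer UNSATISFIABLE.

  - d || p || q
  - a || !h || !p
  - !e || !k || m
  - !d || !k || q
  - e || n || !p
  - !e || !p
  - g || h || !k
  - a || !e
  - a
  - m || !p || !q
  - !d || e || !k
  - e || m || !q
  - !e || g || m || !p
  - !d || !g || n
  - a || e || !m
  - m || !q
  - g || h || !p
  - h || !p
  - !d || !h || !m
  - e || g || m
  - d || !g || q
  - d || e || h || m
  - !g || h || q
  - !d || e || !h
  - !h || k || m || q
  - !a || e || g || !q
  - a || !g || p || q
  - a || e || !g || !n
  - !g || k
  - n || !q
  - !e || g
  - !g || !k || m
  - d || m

a: True, d: True, q: True, k: True, e: True, m: True, h: False, n: True, p: False, g: True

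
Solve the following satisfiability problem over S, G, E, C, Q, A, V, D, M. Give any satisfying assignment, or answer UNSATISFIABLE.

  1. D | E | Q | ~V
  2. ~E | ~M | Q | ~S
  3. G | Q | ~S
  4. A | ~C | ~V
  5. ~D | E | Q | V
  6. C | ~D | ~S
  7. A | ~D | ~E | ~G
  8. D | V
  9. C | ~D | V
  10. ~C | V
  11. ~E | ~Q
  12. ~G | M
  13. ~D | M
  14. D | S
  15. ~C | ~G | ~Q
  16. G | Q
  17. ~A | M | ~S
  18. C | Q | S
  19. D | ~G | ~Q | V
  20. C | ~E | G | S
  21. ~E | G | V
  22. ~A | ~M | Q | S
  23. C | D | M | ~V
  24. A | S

Set S = True.
Set G = False.
  then (G | Q | ~S) forces Q = True.
  then (~E | ~Q) forces E = False.
Set C = True.
  then (~C | V) forces V = True.
  then (A | ~C | ~V) forces A = True.
  then (~A | M | ~S) forces M = True.
Set D = True.
All clauses satisfied.

S=T; G=F; E=F; C=T; Q=T; A=T; V=T; D=T; M=T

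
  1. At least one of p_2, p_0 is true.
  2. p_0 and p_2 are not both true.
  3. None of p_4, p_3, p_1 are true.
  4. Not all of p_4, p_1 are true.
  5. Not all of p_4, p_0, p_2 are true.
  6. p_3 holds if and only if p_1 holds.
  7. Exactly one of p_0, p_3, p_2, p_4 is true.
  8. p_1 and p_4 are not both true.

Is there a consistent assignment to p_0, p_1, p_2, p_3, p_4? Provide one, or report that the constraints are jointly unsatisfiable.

p_0 = True; p_1 = False; p_2 = False; p_3 = False; p_4 = False

  (1) {p_2, p_0}: 1 true — at least one ✓
  (2) p_0=T, p_2=F — not both ✓
  (3) {p_4, p_3, p_1}: 0 true — none ✓
  (4) {p_4, p_1}: 0/2 true — not all ✓
  (5) {p_4, p_0, p_2}: 1/3 true — not all ✓
  (6) p_3=F, p_1=F — same ✓
  (7) {p_0, p_3, p_2, p_4}: 1 true — exactly one ✓
  (8) p_1=F, p_4=F — not both ✓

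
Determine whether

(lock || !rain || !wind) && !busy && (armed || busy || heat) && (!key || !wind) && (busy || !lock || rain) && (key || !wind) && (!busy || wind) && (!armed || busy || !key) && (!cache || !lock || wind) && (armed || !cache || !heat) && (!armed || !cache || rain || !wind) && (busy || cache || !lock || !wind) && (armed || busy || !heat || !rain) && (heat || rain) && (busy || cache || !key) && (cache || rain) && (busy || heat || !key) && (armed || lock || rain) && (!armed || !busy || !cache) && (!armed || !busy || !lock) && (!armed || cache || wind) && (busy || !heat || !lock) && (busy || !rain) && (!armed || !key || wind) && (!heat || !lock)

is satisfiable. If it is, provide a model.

armed = True; busy = False; key = False; cache = True; lock = False; wind = False; heat = True; rain = False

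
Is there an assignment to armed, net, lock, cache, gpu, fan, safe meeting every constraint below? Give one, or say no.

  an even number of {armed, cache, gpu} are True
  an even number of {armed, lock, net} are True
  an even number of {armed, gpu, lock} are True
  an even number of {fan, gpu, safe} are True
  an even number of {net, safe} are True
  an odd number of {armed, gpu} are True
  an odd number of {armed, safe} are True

armed: True; net: False; lock: True; cache: True; gpu: False; fan: False; safe: False

{armed, cache, gpu}: 2 true → even ✓
{armed, lock, net}: 2 true → even ✓
{armed, gpu, lock}: 2 true → even ✓
{fan, gpu, safe}: 0 true → even ✓
{net, safe}: 0 true → even ✓
{armed, gpu}: 1 true → odd ✓
{armed, safe}: 1 true → odd ✓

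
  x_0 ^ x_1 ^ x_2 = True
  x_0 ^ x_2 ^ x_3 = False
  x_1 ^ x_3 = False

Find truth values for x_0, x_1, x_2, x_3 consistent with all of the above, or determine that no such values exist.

Unsatisfiable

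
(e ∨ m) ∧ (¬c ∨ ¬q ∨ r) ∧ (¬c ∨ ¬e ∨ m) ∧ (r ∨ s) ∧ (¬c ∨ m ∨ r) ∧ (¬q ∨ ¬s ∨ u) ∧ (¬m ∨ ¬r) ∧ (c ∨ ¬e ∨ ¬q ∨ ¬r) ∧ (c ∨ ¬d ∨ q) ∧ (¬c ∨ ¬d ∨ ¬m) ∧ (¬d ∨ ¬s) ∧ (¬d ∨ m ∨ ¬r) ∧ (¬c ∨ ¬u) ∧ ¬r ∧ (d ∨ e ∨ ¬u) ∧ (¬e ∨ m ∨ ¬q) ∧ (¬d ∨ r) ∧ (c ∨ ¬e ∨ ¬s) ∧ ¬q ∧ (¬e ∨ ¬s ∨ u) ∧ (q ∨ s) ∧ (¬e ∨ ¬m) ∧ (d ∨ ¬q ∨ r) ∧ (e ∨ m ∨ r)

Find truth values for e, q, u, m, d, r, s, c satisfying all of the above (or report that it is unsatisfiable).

Unit clause (¬r) forces r = False.
In (¬d ∨ r) only ¬d is left, so d = False.
Unit clause (¬q) forces q = False.
In (q ∨ s) only s is left, so s = True.
Try e = True:
  (c ∨ ¬e ∨ ¬s) forces c = True.
  (¬c ∨ ¬e ∨ m) forces m = True.
  clause (¬e ∨ ¬m) is falsified — backtrack.
So e = False.
  then (e ∨ m) forces m = True.
  then (d ∨ e ∨ ¬u) forces u = False.
Set c = True.
All clauses satisfied.

e=F, q=F, u=F, m=T, d=F, r=F, s=T, c=T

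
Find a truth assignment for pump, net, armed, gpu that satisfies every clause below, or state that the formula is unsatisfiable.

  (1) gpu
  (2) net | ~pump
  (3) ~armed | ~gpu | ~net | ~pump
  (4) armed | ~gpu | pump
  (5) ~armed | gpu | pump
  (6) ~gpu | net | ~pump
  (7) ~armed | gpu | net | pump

Unit clause (gpu) forces gpu = True.
Set pump = False.
  then (armed | ~gpu | pump) forces armed = True.
Set net = True.
Check each clause:
  (gpu): gpu holds.
  (net | ~pump): net holds.
  (~armed | ~gpu | ~net | ~pump): ~pump holds.
  (armed | ~gpu | pump): armed holds.
  (~armed | gpu | pump): gpu holds.
  (~gpu | net | ~pump): net holds.
  (~armed | gpu | net | pump): gpu holds.
All clauses satisfied.

pump=F, net=T, armed=T, gpu=T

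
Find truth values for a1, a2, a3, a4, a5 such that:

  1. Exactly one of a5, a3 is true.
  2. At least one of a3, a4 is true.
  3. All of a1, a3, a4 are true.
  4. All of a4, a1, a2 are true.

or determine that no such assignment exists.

a1: True, a2: True, a3: True, a4: True, a5: False

  (1) {a5, a3}: 1 true — exactly one ✓
  (2) {a3, a4}: 2 true — at least one ✓
  (3) {a1, a3, a4}: all 3 true ✓
  (4) {a4, a1, a2}: all 3 true ✓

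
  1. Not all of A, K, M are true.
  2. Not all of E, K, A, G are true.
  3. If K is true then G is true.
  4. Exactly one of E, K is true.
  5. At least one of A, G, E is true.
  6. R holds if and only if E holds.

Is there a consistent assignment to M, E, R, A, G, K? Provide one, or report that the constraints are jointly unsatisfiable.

M = True; E = True; R = True; A = False; G = True; K = False

  (1) {A, K, M}: 1/3 true — not all ✓
  (2) {E, K, A, G}: 2/4 true — not all ✓
  (3) K=F ⇒ G: vacuous ✓
  (4) {E, K}: 1 true — exactly one ✓
  (5) {A, G, E}: 2 true — at least one ✓
  (6) R=T, E=T — same ✓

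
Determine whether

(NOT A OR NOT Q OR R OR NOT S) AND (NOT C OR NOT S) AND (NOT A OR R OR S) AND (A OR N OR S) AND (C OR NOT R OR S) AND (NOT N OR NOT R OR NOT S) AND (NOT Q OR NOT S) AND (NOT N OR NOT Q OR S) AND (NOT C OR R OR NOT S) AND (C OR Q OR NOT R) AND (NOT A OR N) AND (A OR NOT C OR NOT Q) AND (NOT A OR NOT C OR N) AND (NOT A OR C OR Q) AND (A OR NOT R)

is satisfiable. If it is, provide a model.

C = True; A = False; R = False; S = False; Q = False; N = True

Set C = True.
  then (NOT C OR NOT S) forces S = False.
Set A = False.
  then (A OR N OR S) forces N = True.
  then (NOT N OR NOT Q OR S) forces Q = False.
  then (A OR NOT R) forces R = False.
All clauses satisfied.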